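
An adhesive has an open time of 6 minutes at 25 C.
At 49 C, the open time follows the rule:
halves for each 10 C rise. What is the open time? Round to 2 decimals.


Factor = 2^((49-25)/10) = 5.2780
Open time = 6 / 5.2780 = 1.14 min

1.14


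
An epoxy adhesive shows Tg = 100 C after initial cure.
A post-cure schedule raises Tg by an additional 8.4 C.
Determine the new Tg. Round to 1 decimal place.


New Tg = 100 + 8.4
= 108.4 C

108.4


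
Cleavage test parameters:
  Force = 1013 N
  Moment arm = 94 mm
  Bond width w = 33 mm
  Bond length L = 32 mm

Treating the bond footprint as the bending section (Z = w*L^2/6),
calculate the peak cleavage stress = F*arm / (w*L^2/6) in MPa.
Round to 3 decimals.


M = 1013 * 94 = 95222 N*mm
Z = 33 * 32^2 / 6 = 33792 / 6 mm^3
sigma = M / Z = 6 * 95222 / 33792 = 571332 / 33792
= 16.907 MPa

16.907


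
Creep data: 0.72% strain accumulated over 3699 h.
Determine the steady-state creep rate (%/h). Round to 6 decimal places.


Rate = 0.72 / 3699 = 0.000195 %/h

0.000195


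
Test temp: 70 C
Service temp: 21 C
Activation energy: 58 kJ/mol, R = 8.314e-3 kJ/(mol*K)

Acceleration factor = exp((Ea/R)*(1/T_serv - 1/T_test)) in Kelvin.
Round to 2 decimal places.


AF = exp((58/0.008314)*(1/294.15 - 1/343.15))
= 29.56

29.56


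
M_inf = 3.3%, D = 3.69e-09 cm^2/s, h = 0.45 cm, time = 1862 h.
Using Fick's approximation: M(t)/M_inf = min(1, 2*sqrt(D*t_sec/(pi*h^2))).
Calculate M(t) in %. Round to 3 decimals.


t = 6703200 s
ratio = min(1, 2*sqrt(3.69e-09*6703200/(pi*0.2025)))
= 0.394364
M(t) = 3.3 * 0.394364 = 1.301%

1.301


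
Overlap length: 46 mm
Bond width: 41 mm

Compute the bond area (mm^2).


Bond area = 46 * 41 = 1886 mm^2

1886


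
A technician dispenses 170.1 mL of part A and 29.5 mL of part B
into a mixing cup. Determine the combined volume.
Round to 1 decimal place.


Combined volume = 170.1 + 29.5
= 199.6 mL

199.6


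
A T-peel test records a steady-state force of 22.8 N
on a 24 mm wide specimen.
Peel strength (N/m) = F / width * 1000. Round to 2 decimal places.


Peel strength = 22.8 / 24 * 1000
= 950.00 N/m

950.00


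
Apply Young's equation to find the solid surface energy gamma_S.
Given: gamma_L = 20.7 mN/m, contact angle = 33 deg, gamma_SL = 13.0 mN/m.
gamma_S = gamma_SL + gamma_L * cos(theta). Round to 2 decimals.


theta_rad = 33 * pi/180 = 0.575959
gamma_S = 13.0 + 20.7 * cos(0.575959)
= 30.36 mN/m

30.36


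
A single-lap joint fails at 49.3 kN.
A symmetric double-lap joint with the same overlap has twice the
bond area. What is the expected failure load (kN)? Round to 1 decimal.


Double-lap load = 2 * 49.3 = 98.6 kN

98.6


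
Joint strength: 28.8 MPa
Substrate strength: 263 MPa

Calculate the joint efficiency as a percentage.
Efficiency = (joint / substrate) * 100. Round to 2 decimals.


Efficiency = (28.8 / 263) * 100 = 10.95%

10.95


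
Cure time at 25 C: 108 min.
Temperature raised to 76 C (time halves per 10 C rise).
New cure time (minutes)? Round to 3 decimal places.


Acceleration factor = 2^(51/10) = 34.2968
New time = 108 / 34.2968 = 3.149 min

3.149


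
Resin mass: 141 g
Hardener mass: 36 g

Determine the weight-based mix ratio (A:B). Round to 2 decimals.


Ratio = 141 / 36 = 3.92

3.92


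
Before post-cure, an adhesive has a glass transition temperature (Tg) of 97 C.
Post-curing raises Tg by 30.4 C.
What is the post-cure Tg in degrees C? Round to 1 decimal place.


Tg_post = Tg_base + delta_Tg
= 97 + 30.4
= 127.4 C

127.4


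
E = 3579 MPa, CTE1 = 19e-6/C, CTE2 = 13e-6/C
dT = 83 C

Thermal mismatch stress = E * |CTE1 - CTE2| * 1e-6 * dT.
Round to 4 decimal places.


= 3579 * 6e-6 * 83
= 1.7823 MPa

1.7823


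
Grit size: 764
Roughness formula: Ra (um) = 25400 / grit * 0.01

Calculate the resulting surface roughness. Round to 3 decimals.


Ra = 25400 / 764 * 0.01
= 0.332 um

0.332


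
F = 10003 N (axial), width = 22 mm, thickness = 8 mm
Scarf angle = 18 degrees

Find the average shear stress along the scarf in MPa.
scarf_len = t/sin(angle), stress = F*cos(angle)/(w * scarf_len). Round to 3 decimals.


scarf_len = 8/sin(18 deg) = 25.8885
cos(18 deg) = 0.951057
stress = 10003*0.951057/(22*25.8885) = 16.703 MPa

16.703


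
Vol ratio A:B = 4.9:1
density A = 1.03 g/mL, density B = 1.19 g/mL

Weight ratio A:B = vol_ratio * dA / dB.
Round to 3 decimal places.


Weight ratio = 4.9 * 1.03 / 1.19
= 4.241

4.241


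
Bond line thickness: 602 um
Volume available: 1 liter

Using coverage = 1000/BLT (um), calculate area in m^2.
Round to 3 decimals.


1 L = 1e6 mm^3, thickness = 602 um = 0.602 mm
Area = 1e6 / 0.602 mm^2 = (1e6 / 0.602) / 1e6 m^2 = 1000 / 602 m^2
= 1.661 m^2

1.661


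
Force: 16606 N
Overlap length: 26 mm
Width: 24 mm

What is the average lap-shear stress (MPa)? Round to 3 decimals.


Average shear stress = F / (overlap * width)
= 16606 / (26 * 24)
= 26.612 MPa

26.612


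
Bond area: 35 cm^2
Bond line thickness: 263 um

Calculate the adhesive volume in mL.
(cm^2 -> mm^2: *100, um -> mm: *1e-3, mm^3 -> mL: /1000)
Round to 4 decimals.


V = 35*100 * 263*1e-3 / 1000
= 0.9205 mL

0.9205


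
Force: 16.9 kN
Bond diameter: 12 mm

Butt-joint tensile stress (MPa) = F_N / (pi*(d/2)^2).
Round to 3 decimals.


F_N = 16.9 * 1000 = 16900.0 N
A = pi*(6.0)^2 = 113.0973 mm^2
stress = 16900.0 / 113.0973 = 149.429 MPa

149.429


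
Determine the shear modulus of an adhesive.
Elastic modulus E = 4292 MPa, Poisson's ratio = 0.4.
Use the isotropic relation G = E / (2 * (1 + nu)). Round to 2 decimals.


G = 4292 / (2*(1+0.4)) = 4292 / 2.80
= 1532.86 MPa

1532.86


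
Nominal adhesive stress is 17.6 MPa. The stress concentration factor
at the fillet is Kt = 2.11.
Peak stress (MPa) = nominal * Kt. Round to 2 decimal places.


Peak = 17.6 * 2.11 = 37.14 MPa

37.14


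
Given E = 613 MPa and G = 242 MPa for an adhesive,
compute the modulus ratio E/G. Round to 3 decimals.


E/G ratio = 613 / 242 = 2.533

2.533


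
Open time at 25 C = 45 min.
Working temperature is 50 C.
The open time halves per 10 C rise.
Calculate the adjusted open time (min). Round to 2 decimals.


factor = 2^((50 - 25) / 10) = 5.6569
ot = 45 / 5.6569 = 7.95 min

7.95


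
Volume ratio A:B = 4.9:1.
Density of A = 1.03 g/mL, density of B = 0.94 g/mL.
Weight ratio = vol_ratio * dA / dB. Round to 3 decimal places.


Wt ratio = 4.9 * 1.03 / 0.94
= 5.369

5.369


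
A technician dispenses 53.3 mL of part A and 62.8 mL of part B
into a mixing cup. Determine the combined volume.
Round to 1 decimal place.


Combined volume = 53.3 + 62.8
= 116.1 mL

116.1


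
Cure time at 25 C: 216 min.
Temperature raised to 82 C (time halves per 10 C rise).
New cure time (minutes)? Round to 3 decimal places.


Acceleration factor = 2^(57/10) = 51.9842
New time = 216 / 51.9842 = 4.155 min

4.155


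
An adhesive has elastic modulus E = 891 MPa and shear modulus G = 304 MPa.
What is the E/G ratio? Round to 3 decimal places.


E/G = 891 / 304 = 2.931

2.931


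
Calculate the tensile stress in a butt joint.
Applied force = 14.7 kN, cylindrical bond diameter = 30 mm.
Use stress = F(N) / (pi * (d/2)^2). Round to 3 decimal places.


A = pi * 15.0^2 = 706.8583 mm^2
sigma = 14700.0 / 706.8583 = 20.796 MPa

20.796


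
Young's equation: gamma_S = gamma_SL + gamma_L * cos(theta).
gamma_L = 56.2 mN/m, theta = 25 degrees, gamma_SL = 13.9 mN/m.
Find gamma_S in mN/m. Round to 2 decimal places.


cos(25 deg) = 0.906308
gamma_S = 13.9 + 56.2 * 0.906308
= 64.83 mN/m

64.83


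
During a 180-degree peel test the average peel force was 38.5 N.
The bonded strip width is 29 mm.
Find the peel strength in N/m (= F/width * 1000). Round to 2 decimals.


Peel strength = F/width * 1000
= 38.5 / 29 * 1000
= 1327.59 N/m

1327.59


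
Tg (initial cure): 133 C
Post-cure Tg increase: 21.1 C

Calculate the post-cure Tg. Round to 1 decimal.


Post-cure Tg = 133 + 21.1 = 154.1 C

154.1


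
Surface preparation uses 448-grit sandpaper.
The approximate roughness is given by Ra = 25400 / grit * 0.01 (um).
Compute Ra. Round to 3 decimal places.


Ra = 25400 / 448 * 0.01
= 254 / 448
= 0.567 um

0.567


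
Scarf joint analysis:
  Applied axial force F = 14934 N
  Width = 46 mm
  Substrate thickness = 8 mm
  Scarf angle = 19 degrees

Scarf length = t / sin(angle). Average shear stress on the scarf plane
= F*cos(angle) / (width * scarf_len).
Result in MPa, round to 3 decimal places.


Scarf length = 8 / sin(19 deg) = 24.5724 mm
cos(19 deg) = 0.945519
Shear = 14934 * 0.945519 / (46 * 24.5724)
= 12.492 MPa

12.492


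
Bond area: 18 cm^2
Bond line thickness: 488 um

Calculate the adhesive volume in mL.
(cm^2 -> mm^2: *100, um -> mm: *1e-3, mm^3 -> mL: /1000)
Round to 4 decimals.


V = 18*100 * 488*1e-3 / 1000
= 0.8784 mL

0.8784


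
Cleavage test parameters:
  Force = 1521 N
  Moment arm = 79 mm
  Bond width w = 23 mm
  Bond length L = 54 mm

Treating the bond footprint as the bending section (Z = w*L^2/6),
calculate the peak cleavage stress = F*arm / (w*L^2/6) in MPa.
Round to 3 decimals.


M = 1521 * 79 = 120159 N*mm
Z = 23 * 54^2 / 6 = 67068 / 6 mm^3
sigma = M / Z = 6 * 120159 / 67068 = 720954 / 67068
= 10.750 MPa

10.750


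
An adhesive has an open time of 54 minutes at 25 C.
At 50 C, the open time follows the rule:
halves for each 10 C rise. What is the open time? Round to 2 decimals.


Factor = 2^((50-25)/10) = 5.6569
Open time = 54 / 5.6569 = 9.55 min

9.55


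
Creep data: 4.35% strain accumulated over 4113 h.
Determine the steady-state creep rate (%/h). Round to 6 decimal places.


Rate = 4.35 / 4113 = 0.001058 %/h

0.001058


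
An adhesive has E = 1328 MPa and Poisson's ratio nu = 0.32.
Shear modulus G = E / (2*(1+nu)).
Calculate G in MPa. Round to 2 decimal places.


G = 1328 / (2*(1+0.32))
= 1328 / 2.64
= 503.03 MPa

503.03


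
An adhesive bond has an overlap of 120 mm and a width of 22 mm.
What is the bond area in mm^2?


Bond area = overlap * width
= 120 * 22
= 2640 mm^2

2640


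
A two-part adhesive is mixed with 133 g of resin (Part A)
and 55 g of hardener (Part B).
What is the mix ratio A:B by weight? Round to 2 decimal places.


Mix ratio = mass_A / mass_B
= 133 / 55
= 2.42

2.42


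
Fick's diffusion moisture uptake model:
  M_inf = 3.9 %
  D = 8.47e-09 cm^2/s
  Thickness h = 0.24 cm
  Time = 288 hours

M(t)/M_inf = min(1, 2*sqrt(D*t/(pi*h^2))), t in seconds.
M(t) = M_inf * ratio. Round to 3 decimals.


t_sec = 288 * 3600 = 1036800
ratio = 2*sqrt(8.47e-09*1036800/(pi*0.24^2))
= min(1, 0.440588)
= 0.440588
M(t) = 3.9 * 0.440588 = 1.718 %

1.718


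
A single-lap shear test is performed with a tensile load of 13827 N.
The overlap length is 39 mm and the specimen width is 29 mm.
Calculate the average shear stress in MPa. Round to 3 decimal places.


Shear stress = F / (overlap * width)
= 13827 / (39 * 29)
= 13827 / 1131
= 12.225 MPa

12.225


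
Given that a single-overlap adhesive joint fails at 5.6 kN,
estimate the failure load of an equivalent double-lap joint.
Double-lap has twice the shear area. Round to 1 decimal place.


Double-lap factor = 2
Expected load = 5.6 * 2 = 11.2 kN

11.2


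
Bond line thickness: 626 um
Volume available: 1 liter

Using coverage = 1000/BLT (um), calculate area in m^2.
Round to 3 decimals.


1 L = 1e6 mm^3, thickness = 626 um = 0.626 mm
Area = 1e6 / 0.626 mm^2 = (1e6 / 0.626) / 1e6 m^2 = 1000 / 626 m^2
= 1.597 m^2

1.597


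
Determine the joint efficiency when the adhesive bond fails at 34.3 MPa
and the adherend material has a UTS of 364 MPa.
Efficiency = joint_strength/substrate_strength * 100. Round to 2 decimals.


Joint efficiency = 34.3 / 364 * 100
= 9.42%

9.42


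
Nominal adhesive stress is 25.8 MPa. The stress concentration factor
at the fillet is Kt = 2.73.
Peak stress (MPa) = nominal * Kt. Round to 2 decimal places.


Peak = 25.8 * 2.73 = 70.43 MPa

70.43


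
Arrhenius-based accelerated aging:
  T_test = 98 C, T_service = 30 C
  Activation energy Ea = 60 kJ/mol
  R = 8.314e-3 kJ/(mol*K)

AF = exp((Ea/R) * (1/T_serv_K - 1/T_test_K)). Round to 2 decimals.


T_test_K = 371.15, T_serv_K = 303.15
AF = exp((60/8.314e-3) * (1/303.15 - 1/371.15))
= 78.38

78.38


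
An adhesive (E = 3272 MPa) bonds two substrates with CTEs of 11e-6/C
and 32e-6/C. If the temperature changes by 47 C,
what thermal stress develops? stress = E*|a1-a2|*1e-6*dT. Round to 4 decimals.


Stress = 3272 * |11 - 32| * 1e-6 * 47
= 3.2295 MPa

3.2295


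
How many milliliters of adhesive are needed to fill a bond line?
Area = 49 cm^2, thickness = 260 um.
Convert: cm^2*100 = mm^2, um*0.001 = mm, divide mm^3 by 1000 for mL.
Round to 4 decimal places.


= (49 * 100) * (260 * 0.001) / 1000
= 1.2740 mL

1.2740


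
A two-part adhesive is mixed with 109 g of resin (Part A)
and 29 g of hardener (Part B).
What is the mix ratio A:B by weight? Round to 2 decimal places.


Mix ratio = mass_A / mass_B
= 109 / 29
= 3.76

3.76


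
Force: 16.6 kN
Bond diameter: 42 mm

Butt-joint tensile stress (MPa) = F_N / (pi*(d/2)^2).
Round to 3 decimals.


F_N = 16.6 * 1000 = 16600.0 N
A = pi*(21.0)^2 = 1385.4424 mm^2
stress = 16600.0 / 1385.4424 = 11.982 MPa

11.982


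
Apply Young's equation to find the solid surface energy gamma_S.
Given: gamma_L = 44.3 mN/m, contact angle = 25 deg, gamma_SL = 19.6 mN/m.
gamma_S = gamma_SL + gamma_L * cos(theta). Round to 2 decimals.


theta_rad = 25 * pi/180 = 0.436332
gamma_S = 19.6 + 44.3 * cos(0.436332)
= 59.75 mN/m

59.75


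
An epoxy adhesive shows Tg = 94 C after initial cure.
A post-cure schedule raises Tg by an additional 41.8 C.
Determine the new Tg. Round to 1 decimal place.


New Tg = 94 + 41.8
= 135.8 C

135.8


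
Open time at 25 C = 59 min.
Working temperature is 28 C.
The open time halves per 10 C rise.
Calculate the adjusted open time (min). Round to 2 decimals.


factor = 2^((28 - 25) / 10) = 1.2311
ot = 59 / 1.2311 = 47.92 min

47.92


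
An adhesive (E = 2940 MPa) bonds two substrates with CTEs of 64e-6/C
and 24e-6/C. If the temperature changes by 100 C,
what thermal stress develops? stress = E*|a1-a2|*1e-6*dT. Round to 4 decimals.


Stress = 2940 * |64 - 24| * 1e-6 * 100
= 11.7600 MPa

11.7600


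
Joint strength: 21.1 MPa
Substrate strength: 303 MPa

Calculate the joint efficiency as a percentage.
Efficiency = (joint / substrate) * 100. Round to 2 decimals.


Efficiency = (21.1 / 303) * 100 = 6.96%

6.96


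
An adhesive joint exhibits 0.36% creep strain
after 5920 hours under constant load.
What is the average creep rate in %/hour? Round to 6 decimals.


Creep rate = strain / time
= 0.36 / 5920
= 0.000061 %/h

0.000061


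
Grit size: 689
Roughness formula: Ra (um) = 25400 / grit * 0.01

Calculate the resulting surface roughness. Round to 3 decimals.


Ra = 25400 / 689 * 0.01
= 0.369 um

0.369


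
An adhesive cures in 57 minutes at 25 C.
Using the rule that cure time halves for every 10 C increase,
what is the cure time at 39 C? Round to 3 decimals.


Factor = 2^((39 - 25) / 10) = 2.6390
Cure time = 57 / 2.6390
= 21.599 minutes

21.599


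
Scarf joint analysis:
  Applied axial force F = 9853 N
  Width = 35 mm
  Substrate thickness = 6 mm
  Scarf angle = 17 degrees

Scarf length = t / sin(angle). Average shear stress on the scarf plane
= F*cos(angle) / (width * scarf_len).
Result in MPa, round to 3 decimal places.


Scarf length = 6 / sin(17 deg) = 20.5218 mm
cos(17 deg) = 0.956305
Shear = 9853 * 0.956305 / (35 * 20.5218)
= 13.118 MPa

13.118


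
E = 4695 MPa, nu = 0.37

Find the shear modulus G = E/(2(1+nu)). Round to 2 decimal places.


G = 4695 / (2 * 1.37)
= 1713.50 MPa

1713.50


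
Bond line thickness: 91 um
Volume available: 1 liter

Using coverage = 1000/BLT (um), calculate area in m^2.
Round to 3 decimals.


1 L = 1e6 mm^3, thickness = 91 um = 0.091 mm
Area = 1e6 / 0.091 mm^2 = (1e6 / 0.091) / 1e6 m^2 = 1000 / 91 m^2
= 10.989 m^2

10.989


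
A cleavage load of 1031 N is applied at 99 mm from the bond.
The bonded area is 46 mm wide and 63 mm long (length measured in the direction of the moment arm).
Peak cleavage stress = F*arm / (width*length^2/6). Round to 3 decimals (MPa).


Moment = 1031 * 99 = 102069 N*mm
Section modulus = 46 * 3969 / 6 = 182574 / 6 mm^3
Stress = 102069 / (182574 / 6) = 612414 / 182574
= 3.354 MPa

3.354


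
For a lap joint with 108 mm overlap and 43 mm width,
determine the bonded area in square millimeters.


Area = 108 * 43 = 4644 mm^2

4644


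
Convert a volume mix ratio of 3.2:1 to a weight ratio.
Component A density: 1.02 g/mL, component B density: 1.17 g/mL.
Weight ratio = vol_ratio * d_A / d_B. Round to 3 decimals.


= 3.2 * 1.02 / 1.17 = 2.790

2.790


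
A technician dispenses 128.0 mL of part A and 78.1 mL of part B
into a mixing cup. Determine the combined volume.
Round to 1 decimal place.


Combined volume = 128.0 + 78.1
= 206.1 mL

206.1


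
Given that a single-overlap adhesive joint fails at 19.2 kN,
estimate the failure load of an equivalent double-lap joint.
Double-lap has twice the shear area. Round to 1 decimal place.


Double-lap factor = 2
Expected load = 19.2 * 2 = 38.4 kN

38.4


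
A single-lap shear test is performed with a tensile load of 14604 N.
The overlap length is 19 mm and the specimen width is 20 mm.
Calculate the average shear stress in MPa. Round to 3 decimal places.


Shear stress = F / (overlap * width)
= 14604 / (19 * 20)
= 14604 / 380
= 38.432 MPa

38.432


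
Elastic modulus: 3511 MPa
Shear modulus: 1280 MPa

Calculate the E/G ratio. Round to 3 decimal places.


E / G = 3511 / 1280 = 2.743

2.743


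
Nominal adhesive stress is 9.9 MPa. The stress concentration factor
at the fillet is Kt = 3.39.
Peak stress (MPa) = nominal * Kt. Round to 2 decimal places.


Peak = 9.9 * 3.39 = 33.56 MPa

33.56


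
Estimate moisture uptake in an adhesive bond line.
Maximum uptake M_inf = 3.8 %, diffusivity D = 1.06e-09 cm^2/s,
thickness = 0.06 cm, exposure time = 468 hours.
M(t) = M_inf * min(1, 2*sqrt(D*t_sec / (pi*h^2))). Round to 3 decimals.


Convert time: 468 h = 1684800 s
ratio = min(1, 2*sqrt(1.06e-09*1684800/(pi*0.06^2)))
= 0.794751
M(t) = 3.8 * 0.794751 = 3.020%

3.020


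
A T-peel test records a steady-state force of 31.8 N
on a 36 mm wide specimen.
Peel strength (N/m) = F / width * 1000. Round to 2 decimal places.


Peel strength = 31.8 / 36 * 1000
= 883.33 N/m

883.33


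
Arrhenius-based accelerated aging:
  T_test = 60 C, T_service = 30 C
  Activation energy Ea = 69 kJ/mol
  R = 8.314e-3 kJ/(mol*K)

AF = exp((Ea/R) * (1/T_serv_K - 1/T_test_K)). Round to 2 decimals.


T_test_K = 333.15, T_serv_K = 303.15
AF = exp((69/8.314e-3) * (1/303.15 - 1/333.15))
= 11.77

11.77


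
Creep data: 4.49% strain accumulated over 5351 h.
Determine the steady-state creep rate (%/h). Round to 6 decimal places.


Rate = 4.49 / 5351 = 0.000839 %/h

0.000839


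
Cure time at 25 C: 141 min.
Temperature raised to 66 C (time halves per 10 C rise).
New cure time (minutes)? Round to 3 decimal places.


Acceleration factor = 2^(41/10) = 17.1484
New time = 141 / 17.1484 = 8.222 min

8.222


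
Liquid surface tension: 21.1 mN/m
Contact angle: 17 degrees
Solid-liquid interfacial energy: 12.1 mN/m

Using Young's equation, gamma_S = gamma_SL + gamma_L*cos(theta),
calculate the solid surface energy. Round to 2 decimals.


gamma_S = 12.1 + 21.1 * cos(17)
= 32.28 mN/m

32.28


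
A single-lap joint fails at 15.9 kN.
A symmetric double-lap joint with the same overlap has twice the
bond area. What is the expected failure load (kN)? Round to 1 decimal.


Double-lap load = 2 * 15.9 = 31.8 kN

31.8


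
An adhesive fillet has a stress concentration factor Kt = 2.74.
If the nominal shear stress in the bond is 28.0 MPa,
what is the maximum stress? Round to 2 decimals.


Max stress = 28.0 * 2.74 = 76.72 MPa

76.72


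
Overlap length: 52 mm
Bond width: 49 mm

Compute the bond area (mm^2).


Bond area = 52 * 49 = 2548 mm^2

2548


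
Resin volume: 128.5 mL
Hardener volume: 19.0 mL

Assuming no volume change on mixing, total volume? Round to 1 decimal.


V_total = 128.5 + 19.0 = 147.5 mL

147.5


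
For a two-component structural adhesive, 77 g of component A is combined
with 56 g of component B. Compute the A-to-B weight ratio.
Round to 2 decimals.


Weight ratio A:B = 77 / 56
= 1.38

1.38


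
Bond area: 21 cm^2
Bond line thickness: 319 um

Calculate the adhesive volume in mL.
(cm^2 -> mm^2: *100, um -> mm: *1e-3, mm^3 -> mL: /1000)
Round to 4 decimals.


V = 21*100 * 319*1e-3 / 1000
= 0.6699 mL

0.6699


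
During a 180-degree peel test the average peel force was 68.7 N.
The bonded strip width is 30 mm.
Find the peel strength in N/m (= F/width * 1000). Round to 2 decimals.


Peel strength = F/width * 1000
= 68.7 / 30 * 1000
= 2290.00 N/m

2290.00


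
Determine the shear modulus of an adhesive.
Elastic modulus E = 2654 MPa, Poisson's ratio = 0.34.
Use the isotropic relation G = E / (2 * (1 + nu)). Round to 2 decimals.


G = 2654 / (2*(1+0.34)) = 2654 / 2.68
= 990.30 MPa

990.30


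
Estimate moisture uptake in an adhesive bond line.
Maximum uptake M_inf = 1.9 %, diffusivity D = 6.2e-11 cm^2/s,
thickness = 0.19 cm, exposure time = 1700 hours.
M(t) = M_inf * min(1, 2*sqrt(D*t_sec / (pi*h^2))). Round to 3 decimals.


Convert time: 1700 h = 6120000 s
ratio = min(1, 2*sqrt(6.2e-11*6120000/(pi*0.19^2)))
= 0.115684
M(t) = 1.9 * 0.115684 = 0.220%

0.220


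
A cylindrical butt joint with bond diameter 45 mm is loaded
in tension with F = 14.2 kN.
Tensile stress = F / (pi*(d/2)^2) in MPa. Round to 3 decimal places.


Area = pi * (45/2)^2 = 1590.4313 mm^2
Stress = 14.2*1000 / 1590.4313
= 8.928 MPa

8.928


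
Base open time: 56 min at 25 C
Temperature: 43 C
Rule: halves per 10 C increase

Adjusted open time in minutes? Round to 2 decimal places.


Acceleration = 2^((43-25)/10) = 3.4822
Open time = 56 / 3.4822 = 16.08 min

16.08


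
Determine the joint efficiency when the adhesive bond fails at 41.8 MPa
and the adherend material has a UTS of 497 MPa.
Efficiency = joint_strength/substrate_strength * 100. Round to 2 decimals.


Joint efficiency = 41.8 / 497 * 100
= 8.41%

8.41


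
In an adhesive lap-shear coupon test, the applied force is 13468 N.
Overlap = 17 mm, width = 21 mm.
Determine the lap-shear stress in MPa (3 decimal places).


stress = F / (overlap * width)
= 13468 / (17 * 21)
= 37.725 MPa

37.725


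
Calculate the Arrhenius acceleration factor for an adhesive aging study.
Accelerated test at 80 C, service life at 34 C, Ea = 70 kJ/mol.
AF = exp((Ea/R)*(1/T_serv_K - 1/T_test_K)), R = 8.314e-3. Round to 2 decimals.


T_test = 353.15 K, T_serv = 307.15 K
Ea/R = 70 / 0.008314 = 8419.53
AF = exp(8419.53 * (1/307.15 - 1/353.15))
= 35.54

35.54


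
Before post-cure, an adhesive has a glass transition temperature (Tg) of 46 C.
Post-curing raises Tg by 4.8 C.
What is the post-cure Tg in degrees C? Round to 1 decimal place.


Tg_post = Tg_base + delta_Tg
= 46 + 4.8
= 50.8 C

50.8


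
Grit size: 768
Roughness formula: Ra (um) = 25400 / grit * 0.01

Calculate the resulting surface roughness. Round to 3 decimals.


Ra = 25400 / 768 * 0.01
= 0.331 um

0.331


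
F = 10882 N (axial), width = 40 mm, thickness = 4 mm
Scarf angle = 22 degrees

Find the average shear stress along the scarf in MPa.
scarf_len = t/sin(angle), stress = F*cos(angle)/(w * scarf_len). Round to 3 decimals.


scarf_len = 4/sin(22 deg) = 10.6779
cos(22 deg) = 0.927184
stress = 10882*0.927184/(40*10.6779) = 23.623 MPa

23.623


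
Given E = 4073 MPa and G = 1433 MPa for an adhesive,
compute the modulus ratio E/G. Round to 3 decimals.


E/G ratio = 4073 / 1433 = 2.842

2.842


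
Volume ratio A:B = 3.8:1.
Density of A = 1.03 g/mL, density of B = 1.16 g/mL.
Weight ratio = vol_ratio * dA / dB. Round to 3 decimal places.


Wt ratio = 3.8 * 1.03 / 1.16
= 3.374

3.374


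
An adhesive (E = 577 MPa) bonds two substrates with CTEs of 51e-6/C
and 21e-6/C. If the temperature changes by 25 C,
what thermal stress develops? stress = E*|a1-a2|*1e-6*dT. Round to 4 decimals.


Stress = 577 * |51 - 21| * 1e-6 * 25
= 0.4328 MPa

0.4328


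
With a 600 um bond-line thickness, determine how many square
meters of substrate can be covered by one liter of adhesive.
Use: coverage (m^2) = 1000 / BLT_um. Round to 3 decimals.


Coverage = 1000 / 600 = 1.667 m^2

1.667


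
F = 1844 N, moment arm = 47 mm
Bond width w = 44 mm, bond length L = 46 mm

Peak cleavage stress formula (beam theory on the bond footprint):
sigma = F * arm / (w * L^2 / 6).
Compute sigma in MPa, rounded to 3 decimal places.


sigma = (1844 * 47) / (44 * 2116 / 6)
= 86668 * 6 / 93104
= 520008 / 93104
= 5.585 MPa

5.585


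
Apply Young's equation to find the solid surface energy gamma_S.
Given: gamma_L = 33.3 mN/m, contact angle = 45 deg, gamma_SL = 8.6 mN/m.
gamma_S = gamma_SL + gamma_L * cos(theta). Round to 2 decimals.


theta_rad = 45 * pi/180 = 0.785398
gamma_S = 8.6 + 33.3 * cos(0.785398)
= 32.15 mN/m

32.15


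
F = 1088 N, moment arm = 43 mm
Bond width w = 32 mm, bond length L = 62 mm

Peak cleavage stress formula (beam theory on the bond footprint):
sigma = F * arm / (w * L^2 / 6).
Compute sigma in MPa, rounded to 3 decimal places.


sigma = (1088 * 43) / (32 * 3844 / 6)
= 46784 * 6 / 123008
= 280704 / 123008
= 2.282 MPa

2.282


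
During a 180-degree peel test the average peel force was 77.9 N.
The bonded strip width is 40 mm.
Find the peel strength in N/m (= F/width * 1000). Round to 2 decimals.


Peel strength = F/width * 1000
= 77.9 / 40 * 1000
= 1947.50 N/m

1947.50


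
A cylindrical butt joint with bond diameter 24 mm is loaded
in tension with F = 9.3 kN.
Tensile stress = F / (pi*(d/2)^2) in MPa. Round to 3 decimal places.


Area = pi * (24/2)^2 = 452.3893 mm^2
Stress = 9.3*1000 / 452.3893
= 20.558 MPa

20.558


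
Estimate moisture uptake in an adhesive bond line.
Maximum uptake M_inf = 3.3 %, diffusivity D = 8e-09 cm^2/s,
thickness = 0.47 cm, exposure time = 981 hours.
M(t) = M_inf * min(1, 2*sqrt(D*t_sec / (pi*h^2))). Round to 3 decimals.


Convert time: 981 h = 3531600 s
ratio = min(1, 2*sqrt(8e-09*3531600/(pi*0.47^2)))
= 0.403541
M(t) = 3.3 * 0.403541 = 1.332%

1.332


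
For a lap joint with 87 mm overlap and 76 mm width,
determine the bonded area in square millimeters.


Area = 87 * 76 = 6612 mm^2

6612


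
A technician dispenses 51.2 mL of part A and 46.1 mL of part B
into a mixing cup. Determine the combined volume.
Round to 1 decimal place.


Combined volume = 51.2 + 46.1
= 97.3 mL

97.3


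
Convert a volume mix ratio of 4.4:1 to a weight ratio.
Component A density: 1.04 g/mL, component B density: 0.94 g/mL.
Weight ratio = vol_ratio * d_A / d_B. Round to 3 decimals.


= 4.4 * 1.04 / 0.94 = 4.868

4.868


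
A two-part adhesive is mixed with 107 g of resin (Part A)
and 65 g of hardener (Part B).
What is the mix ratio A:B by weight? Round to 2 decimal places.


Mix ratio = mass_A / mass_B
= 107 / 65
= 1.65

1.65


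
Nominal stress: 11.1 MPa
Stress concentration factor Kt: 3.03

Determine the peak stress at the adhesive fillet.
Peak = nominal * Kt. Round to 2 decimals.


Peak stress = 11.1 * 3.03
= 33.63 MPa

33.63


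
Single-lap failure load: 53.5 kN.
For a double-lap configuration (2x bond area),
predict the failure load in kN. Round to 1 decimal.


Failure load = 53.5 * 2 = 107.0 kN

107.0


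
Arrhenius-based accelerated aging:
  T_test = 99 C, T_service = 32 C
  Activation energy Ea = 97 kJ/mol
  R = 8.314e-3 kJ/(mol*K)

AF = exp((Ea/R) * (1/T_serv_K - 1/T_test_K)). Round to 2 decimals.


T_test_K = 372.15, T_serv_K = 305.15
AF = exp((97/8.314e-3) * (1/305.15 - 1/372.15))
= 975.97

975.97


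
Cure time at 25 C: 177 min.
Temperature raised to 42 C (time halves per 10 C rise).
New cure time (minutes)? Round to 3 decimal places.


Acceleration factor = 2^(17/10) = 3.2490
New time = 177 / 3.2490 = 54.478 min

54.478


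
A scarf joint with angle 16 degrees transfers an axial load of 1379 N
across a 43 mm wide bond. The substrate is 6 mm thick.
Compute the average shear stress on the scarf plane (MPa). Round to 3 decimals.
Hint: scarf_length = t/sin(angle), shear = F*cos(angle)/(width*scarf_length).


scarf_length = 6 / sin(16 deg) = 21.7677 mm
cos(16 deg) = 0.961262
shear stress = 1379 * 0.961262 / (43 * 21.7677)
= 1.416 MPa

1.416


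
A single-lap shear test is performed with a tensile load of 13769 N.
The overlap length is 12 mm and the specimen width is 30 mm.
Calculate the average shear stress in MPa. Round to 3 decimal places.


Shear stress = F / (overlap * width)
= 13769 / (12 * 30)
= 13769 / 360
= 38.247 MPa

38.247


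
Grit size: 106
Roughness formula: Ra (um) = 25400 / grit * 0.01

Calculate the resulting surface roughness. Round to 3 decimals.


Ra = 25400 / 106 * 0.01
= 2.396 um

2.396


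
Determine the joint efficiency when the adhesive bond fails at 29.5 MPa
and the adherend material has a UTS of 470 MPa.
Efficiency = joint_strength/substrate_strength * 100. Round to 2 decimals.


Joint efficiency = 29.5 / 470 * 100
= 6.28%

6.28


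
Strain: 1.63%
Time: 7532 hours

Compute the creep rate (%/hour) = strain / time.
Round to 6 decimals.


Creep rate = 1.63 / 7532
= 0.000216 %/h

0.000216


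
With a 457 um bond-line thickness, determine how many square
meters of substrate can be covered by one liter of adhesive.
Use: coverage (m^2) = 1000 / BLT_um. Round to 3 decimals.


Coverage = 1000 / 457 = 2.188 m^2

2.188


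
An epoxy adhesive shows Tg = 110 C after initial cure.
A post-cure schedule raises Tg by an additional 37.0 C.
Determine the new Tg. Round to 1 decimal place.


New Tg = 110 + 37.0
= 147.0 C

147.0


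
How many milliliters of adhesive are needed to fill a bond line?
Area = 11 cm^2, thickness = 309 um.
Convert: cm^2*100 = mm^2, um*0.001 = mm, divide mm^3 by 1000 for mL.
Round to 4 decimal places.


= (11 * 100) * (309 * 0.001) / 1000
= 0.3399 mL

0.3399


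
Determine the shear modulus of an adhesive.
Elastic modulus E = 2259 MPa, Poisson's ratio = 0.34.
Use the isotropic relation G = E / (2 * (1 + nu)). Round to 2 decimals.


G = 2259 / (2*(1+0.34)) = 2259 / 2.68
= 842.91 MPa

842.91


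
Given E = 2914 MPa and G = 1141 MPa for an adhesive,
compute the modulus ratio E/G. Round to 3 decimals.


E/G ratio = 2914 / 1141 = 2.554

2.554


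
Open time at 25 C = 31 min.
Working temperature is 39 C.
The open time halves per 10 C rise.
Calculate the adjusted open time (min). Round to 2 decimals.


factor = 2^((39 - 25) / 10) = 2.6390
ot = 31 / 2.6390 = 11.75 min

11.75


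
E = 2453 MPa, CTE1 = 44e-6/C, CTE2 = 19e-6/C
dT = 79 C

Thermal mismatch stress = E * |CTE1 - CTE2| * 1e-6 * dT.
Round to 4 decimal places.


= 2453 * 25e-6 * 79
= 4.8447 MPa

4.8447


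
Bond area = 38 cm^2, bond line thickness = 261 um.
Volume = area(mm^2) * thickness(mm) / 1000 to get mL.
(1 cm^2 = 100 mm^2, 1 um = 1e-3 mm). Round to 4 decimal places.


area_mm2 = 38 * 100 = 3800
blt_mm = 261 * 1e-3 = 0.261
vol_mm3 = 3800 * 0.261 = 991.8
vol_mL = 991.8 / 1000 = 0.9918 mL

0.9918


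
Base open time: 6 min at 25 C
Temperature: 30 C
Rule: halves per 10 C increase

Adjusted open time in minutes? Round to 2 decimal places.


Acceleration = 2^((30-25)/10) = 1.4142
Open time = 6 / 1.4142 = 4.24 min

4.24


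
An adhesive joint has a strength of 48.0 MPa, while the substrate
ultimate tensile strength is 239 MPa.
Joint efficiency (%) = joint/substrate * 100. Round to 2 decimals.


Efficiency = 48.0 / 239 * 100
= 20.08%

20.08


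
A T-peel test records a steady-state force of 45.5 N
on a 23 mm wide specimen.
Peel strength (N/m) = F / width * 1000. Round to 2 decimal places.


Peel strength = 45.5 / 23 * 1000
= 1978.26 N/m

1978.26


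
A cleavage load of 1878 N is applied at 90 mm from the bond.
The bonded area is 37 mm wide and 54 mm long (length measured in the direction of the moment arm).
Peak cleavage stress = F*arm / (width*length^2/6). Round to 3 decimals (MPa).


Moment = 1878 * 90 = 169020 N*mm
Section modulus = 37 * 2916 / 6 = 107892 / 6 mm^3
Stress = 169020 / (107892 / 6) = 1014120 / 107892
= 9.399 MPa

9.399


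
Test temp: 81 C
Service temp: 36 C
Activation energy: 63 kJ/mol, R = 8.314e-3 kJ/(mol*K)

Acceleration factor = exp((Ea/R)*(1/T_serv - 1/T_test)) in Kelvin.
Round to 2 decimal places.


AF = exp((63/0.008314)*(1/309.15 - 1/354.15))
= 22.52

22.52


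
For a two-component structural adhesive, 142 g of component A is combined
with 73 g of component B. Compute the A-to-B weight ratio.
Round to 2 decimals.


Weight ratio A:B = 142 / 73
= 1.95

1.95


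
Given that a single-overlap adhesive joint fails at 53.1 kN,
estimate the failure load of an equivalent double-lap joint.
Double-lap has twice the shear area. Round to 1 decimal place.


Double-lap factor = 2
Expected load = 53.1 * 2 = 106.2 kN

106.2


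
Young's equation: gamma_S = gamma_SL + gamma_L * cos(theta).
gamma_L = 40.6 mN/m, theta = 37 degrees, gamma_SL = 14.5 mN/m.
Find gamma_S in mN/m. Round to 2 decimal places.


cos(37 deg) = 0.798636
gamma_S = 14.5 + 40.6 * 0.798636
= 46.92 mN/m

46.92


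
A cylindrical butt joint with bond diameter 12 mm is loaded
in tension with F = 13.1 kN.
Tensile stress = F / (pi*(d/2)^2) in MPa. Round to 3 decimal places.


Area = pi * (12/2)^2 = 113.0973 mm^2
Stress = 13.1*1000 / 113.0973
= 115.829 MPa

115.829


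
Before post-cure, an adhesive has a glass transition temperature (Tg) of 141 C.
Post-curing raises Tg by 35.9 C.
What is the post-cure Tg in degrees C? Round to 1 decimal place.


Tg_post = Tg_base + delta_Tg
= 141 + 35.9
= 176.9 C

176.9


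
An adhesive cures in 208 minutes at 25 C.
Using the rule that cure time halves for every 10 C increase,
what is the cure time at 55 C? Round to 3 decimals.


Factor = 2^((55 - 25) / 10) = 8.0000
Cure time = 208 / 8.0000
= 26.000 minutes

26.000


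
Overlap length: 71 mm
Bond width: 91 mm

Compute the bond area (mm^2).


Bond area = 71 * 91 = 6461 mm^2

6461


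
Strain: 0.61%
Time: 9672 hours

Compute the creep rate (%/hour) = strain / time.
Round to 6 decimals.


Creep rate = 0.61 / 9672
= 0.000063 %/h

0.000063


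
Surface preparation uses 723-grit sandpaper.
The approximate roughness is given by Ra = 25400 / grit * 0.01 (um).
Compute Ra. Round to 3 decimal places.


Ra = 25400 / 723 * 0.01
= 254 / 723
= 0.351 um

0.351


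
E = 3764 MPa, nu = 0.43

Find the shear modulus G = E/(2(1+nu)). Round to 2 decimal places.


G = 3764 / (2 * 1.43)
= 1316.08 MPa

1316.08


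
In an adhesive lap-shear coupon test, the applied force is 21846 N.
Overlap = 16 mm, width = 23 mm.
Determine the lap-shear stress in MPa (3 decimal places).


stress = F / (overlap * width)
= 21846 / (16 * 23)
= 59.364 MPa

59.364


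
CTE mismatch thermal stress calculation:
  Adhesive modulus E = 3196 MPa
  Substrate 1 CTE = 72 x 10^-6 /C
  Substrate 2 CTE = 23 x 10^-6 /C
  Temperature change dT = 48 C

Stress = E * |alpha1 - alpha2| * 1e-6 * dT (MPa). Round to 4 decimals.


delta_alpha = |72 - 23| = 49 x 10^-6/C
Stress = 3196 * 49e-6 * 48
= 7.5170 MPa

7.5170


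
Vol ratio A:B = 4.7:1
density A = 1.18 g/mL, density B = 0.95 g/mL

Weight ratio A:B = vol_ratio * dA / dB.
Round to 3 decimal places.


Weight ratio = 4.7 * 1.18 / 0.95
= 5.838

5.838


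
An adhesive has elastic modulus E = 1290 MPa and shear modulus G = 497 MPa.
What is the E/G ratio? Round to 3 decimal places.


E/G = 1290 / 497 = 2.596

2.596


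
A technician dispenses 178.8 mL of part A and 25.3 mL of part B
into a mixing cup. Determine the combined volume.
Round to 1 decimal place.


Combined volume = 178.8 + 25.3
= 204.1 mL

204.1


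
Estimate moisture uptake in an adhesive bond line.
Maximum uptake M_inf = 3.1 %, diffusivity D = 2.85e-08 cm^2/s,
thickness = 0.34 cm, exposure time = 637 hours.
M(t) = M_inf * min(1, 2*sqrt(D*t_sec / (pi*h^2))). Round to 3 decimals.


Convert time: 637 h = 2293200 s
ratio = min(1, 2*sqrt(2.85e-08*2293200/(pi*0.34^2)))
= 0.848437
M(t) = 3.1 * 0.848437 = 2.630%

2.630


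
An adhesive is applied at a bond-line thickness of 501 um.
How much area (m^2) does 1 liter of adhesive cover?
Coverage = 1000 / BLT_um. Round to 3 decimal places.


Coverage = 1000 / 501 = 1.996 m^2

1.996


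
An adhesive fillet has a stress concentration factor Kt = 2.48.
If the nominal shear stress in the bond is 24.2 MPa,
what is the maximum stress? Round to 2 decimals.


Max stress = 24.2 * 2.48 = 60.02 MPa

60.02


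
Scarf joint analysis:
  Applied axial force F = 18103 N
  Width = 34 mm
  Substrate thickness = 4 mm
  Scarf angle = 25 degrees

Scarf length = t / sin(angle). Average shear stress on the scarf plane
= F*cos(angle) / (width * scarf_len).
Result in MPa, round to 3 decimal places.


Scarf length = 4 / sin(25 deg) = 9.4648 mm
cos(25 deg) = 0.906308
Shear = 18103 * 0.906308 / (34 * 9.4648)
= 50.984 MPa

50.984


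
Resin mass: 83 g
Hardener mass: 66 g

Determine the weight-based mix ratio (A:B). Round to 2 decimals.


Ratio = 83 / 66 = 1.26

1.26


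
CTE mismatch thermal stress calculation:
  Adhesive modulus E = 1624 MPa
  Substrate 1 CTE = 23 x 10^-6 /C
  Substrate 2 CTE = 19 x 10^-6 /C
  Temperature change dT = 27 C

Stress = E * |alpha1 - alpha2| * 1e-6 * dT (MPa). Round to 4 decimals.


delta_alpha = |23 - 19| = 4 x 10^-6/C
Stress = 1624 * 4e-6 * 27
= 0.1754 MPa

0.1754


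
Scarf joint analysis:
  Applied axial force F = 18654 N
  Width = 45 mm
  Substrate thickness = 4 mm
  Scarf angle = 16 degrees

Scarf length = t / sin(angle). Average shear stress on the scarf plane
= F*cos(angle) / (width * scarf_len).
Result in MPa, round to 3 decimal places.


Scarf length = 4 / sin(16 deg) = 14.5118 mm
cos(16 deg) = 0.961262
Shear = 18654 * 0.961262 / (45 * 14.5118)
= 27.459 MPa

27.459


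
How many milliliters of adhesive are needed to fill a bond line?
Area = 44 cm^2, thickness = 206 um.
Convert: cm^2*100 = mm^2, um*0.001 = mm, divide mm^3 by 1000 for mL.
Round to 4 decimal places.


= (44 * 100) * (206 * 0.001) / 1000
= 0.9064 mL

0.9064


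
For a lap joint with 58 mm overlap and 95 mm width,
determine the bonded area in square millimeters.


Area = 58 * 95 = 5510 mm^2

5510


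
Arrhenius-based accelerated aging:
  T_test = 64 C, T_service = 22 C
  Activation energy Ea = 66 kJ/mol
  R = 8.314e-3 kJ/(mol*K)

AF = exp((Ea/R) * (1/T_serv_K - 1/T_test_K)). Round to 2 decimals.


T_test_K = 337.15, T_serv_K = 295.15
AF = exp((66/8.314e-3) * (1/295.15 - 1/337.15))
= 28.52

28.52


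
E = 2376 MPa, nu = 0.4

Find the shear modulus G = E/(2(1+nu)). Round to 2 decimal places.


G = 2376 / (2 * 1.40)
= 848.57 MPa

848.57


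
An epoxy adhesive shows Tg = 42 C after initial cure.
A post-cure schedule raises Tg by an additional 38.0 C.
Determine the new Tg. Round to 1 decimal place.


New Tg = 42 + 38.0
= 80.0 C

80.0


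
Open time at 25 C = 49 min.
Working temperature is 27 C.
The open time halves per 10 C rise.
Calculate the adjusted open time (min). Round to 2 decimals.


factor = 2^((27 - 25) / 10) = 1.1487
ot = 49 / 1.1487 = 42.66 min

42.66


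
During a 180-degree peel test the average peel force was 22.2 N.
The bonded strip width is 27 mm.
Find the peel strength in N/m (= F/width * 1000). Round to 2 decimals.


Peel strength = F/width * 1000
= 22.2 / 27 * 1000
= 822.22 N/m

822.22


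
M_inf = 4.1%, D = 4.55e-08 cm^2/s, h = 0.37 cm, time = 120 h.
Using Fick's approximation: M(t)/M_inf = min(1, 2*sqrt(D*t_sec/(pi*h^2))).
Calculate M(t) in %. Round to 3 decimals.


t = 432000 s
ratio = min(1, 2*sqrt(4.55e-08*432000/(pi*0.1369)))
= 0.427564
M(t) = 4.1 * 0.427564 = 1.753%

1.753
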